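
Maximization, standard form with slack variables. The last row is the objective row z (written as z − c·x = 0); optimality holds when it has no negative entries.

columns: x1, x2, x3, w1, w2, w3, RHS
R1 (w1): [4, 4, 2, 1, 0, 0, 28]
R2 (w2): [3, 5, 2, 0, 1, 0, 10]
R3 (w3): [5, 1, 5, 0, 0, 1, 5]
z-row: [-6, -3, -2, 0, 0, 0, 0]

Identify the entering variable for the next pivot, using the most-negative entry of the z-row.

Negative z-row entries: x1: -6, x2: -3, x3: -2.
The most negative is -6 in column x1, so x1 enters.

x1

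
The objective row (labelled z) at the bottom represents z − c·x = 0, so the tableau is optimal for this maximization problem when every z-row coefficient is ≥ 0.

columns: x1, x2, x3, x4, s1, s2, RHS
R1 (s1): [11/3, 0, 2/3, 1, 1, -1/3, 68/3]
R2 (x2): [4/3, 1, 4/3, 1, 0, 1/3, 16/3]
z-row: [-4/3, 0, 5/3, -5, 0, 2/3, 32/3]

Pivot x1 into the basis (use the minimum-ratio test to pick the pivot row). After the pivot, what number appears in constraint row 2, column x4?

3/4

Ratio test on column x1 — row 1: (68/3)/(11/3) = 68/11; row 2: (16/3)/(4/3) = 4. Minimum is 4 at row 2 (x2 leaves); pivot element 4/3.
Divide row 2 by 4/3; eliminate column x1 from the other rows.
In the new row 2, the x4 entry is the old entry divided by the pivot: 1/(4/3) = 3/4.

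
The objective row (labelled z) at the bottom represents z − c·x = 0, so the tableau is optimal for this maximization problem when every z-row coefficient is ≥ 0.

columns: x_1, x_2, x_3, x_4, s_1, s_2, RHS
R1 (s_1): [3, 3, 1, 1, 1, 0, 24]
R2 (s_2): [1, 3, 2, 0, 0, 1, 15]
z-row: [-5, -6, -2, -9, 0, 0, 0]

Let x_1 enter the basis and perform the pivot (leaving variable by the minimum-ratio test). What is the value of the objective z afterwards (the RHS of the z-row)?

40

Ratio test on column x_1 — row 1: 24/3 = 8; row 2: 15/1 = 15. Minimum is 8 at row 1 (s_1 leaves); pivot element 3.
Pivot on row 1; the z-row RHS becomes 0 − (-5)·8 = 40.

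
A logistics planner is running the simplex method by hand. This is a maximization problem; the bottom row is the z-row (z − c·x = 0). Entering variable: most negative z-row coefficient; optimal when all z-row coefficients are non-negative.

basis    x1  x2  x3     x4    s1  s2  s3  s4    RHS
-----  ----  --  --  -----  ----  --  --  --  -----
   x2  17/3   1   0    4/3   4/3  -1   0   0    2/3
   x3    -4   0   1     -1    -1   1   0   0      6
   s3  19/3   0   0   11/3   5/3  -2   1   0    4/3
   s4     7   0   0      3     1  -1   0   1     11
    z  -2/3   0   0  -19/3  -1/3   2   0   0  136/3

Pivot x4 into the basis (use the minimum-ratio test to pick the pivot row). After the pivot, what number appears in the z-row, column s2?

-16/11

Ratio test on column x4 — row 1: (2/3)/(4/3) = 1/2; row 2: entry -1 ≤ 0; row 3: (4/3)/(11/3) = 4/11; row 4: 11/3 = 11/3. Minimum is 4/11 at row 3 (s3 leaves); pivot element 11/3.
Divide row 3 by 11/3; eliminate column x4 from the other rows.
z-row update in column s2: 2 − (-19/3)·(-6/11) = -16/11.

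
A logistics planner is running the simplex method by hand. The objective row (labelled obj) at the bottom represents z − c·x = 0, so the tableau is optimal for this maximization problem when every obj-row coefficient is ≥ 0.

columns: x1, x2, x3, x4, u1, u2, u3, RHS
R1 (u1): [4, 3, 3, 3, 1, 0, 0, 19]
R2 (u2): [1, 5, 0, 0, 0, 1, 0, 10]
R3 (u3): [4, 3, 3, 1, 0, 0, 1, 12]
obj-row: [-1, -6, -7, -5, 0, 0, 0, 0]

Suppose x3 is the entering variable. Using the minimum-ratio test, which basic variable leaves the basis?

Column x3 entries and ratios — u1: 19/3 = 19/3; u2: 0 ≤ 0, skip; u3: 12/3 = 4.
Smallest ratio is 4 in the row of u3, so u3 leaves.

u3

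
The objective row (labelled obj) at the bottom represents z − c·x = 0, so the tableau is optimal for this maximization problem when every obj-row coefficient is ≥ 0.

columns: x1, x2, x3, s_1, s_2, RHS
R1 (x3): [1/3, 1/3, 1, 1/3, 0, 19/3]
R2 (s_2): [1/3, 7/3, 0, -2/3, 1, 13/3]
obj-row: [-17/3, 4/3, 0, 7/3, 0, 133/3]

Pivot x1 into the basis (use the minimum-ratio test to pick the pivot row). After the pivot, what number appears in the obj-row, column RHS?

Ratio test on column x1 — row 1: (19/3)/(1/3) = 19; row 2: (13/3)/(1/3) = 13. Minimum is 13 at row 2 (s_2 leaves); pivot element 1/3.
Divide row 2 by 1/3; eliminate column x1 from the other rows.
obj-row update in column RHS: 133/3 − (-17/3)·13 = 118.

118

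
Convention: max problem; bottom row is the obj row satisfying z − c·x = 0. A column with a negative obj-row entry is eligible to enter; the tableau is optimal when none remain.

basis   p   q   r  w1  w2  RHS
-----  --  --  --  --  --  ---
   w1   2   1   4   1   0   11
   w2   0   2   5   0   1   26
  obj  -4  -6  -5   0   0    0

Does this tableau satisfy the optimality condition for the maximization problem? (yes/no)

The obj-row has a negative entry -6 in column q, so it is not optimal.

no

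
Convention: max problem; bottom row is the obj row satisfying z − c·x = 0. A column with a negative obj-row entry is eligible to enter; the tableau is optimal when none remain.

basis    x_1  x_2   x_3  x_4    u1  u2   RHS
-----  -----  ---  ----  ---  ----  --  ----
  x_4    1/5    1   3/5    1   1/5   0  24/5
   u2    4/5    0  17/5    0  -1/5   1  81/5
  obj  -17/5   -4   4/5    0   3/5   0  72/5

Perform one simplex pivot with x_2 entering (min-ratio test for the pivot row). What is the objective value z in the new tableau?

Ratio test on column x_2 — row 1: (24/5)/1 = 24/5; row 2: entry 0 ≤ 0. Minimum is 24/5 at row 1 (x_4 leaves); pivot element 1.
Pivot on row 1; the obj-row RHS becomes 72/5 − (-4)·(24/5) = 168/5.

168/5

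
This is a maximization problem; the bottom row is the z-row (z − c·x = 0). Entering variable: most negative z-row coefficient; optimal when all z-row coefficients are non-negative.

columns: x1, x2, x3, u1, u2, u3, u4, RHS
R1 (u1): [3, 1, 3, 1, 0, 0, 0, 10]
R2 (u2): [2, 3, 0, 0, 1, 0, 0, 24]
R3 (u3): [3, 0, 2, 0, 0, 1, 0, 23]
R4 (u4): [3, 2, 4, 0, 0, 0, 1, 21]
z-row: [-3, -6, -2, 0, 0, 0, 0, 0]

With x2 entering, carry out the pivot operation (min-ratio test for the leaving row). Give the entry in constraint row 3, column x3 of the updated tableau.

Ratio test on column x2 — row 1: 10/1 = 10; row 2: 24/3 = 8; row 3: entry 0 ≤ 0; row 4: 21/2 = 21/2. Minimum is 8 at row 2 (u2 leaves); pivot element 3.
Divide row 2 by 3; eliminate column x2 from the other rows.
Row 3 update in column x3: 2 − 0·0 = 2.

2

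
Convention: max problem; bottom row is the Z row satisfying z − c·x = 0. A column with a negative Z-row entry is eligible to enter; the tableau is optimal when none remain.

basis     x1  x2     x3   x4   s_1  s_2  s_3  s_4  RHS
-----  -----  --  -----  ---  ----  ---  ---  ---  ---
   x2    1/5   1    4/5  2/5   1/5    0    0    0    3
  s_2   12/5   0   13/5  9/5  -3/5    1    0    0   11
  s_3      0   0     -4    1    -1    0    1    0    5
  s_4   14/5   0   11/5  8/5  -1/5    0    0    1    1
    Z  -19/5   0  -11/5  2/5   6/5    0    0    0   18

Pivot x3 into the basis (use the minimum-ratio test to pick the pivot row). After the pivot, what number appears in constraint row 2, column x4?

-1/11

Ratio test on column x3 — row 1: 3/(4/5) = 15/4; row 2: 11/(13/5) = 55/13; row 3: entry -4 ≤ 0; row 4: 1/(11/5) = 5/11. Minimum is 5/11 at row 4 (s_4 leaves); pivot element 11/5.
Divide row 4 by 11/5; eliminate column x3 from the other rows.
Row 2 update in column x4: 9/5 − (13/5)·(8/11) = -1/11.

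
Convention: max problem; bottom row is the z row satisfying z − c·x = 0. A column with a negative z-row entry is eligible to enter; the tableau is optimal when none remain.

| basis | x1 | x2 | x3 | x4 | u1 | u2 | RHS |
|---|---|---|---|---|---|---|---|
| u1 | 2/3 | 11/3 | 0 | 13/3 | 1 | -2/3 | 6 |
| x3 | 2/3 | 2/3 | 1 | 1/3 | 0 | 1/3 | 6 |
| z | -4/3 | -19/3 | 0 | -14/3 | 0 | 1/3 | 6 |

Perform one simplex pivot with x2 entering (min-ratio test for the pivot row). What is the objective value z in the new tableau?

Ratio test on column x2 — row 1: 6/(11/3) = 18/11; row 2: 6/(2/3) = 9. Minimum is 18/11 at row 1 (u1 leaves); pivot element 11/3.
Pivot on row 1; the z-row RHS becomes 6 − (-19/3)·(18/11) = 180/11.

180/11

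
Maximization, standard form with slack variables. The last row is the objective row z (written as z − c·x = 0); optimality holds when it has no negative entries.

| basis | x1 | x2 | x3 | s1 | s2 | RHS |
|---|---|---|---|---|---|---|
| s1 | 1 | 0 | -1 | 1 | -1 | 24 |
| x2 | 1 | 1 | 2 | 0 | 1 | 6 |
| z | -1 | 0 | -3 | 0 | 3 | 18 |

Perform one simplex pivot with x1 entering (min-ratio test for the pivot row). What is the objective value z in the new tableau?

Ratio test on column x1 — row 1: 24/1 = 24; row 2: 6/1 = 6. Minimum is 6 at row 2 (x2 leaves); pivot element 1.
Pivot on row 2; the z-row RHS becomes 18 − (-1)·6 = 24.

24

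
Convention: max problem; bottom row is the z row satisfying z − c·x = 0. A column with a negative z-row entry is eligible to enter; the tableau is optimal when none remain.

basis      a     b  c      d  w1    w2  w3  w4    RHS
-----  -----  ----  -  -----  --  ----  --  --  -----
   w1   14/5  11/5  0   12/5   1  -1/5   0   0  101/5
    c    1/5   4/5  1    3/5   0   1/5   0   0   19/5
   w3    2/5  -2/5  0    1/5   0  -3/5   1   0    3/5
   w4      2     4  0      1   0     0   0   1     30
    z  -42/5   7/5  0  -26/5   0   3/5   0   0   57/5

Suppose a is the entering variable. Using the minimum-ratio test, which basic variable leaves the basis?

w3

Column a entries and ratios — w1: (101/5)/(14/5) = 101/14; c: (19/5)/(1/5) = 19; w3: (3/5)/(2/5) = 3/2; w4: 30/2 = 15.
Smallest ratio is 3/2 in the row of w3, so w3 leaves.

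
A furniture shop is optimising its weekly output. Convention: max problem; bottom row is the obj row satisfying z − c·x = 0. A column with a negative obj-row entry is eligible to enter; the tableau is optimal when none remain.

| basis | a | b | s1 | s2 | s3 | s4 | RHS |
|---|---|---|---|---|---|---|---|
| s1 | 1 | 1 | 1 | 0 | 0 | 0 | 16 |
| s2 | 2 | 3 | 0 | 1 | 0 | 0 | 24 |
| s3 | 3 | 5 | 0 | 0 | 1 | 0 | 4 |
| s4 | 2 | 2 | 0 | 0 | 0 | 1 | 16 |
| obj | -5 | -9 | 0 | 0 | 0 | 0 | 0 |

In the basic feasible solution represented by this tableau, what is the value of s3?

s3 is basic (row 3); its value is the RHS of that row, 4.

4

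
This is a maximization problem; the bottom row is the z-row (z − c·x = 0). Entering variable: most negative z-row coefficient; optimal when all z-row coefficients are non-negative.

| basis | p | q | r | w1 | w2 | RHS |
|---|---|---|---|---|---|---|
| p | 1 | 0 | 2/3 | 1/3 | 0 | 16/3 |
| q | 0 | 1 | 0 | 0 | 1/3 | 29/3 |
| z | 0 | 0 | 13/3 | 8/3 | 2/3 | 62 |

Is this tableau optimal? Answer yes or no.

Every z-row coefficient is ≥ 0, so the tableau is optimal.

yes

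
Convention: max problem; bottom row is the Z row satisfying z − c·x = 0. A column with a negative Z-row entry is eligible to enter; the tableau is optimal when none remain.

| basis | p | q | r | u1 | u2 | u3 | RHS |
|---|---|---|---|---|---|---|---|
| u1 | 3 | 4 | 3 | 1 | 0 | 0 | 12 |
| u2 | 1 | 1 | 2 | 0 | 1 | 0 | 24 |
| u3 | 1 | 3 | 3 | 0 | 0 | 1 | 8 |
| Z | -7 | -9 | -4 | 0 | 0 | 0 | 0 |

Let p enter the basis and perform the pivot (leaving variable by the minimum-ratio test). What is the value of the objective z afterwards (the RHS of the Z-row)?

28

Ratio test on column p — row 1: 12/3 = 4; row 2: 24/1 = 24; row 3: 8/1 = 8. Minimum is 4 at row 1 (u1 leaves); pivot element 3.
Pivot on row 1; the Z-row RHS becomes 0 − (-7)·4 = 28.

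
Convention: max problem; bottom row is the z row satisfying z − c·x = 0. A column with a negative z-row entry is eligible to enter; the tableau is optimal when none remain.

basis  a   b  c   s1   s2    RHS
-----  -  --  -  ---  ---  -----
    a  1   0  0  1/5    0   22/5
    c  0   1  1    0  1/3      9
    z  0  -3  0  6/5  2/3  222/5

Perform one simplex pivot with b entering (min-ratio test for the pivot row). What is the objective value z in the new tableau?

Ratio test on column b — row 1: entry 0 ≤ 0; row 2: 9/1 = 9. Minimum is 9 at row 2 (c leaves); pivot element 1.
Pivot on row 2; the z-row RHS becomes 222/5 − (-3)·9 = 357/5.

357/5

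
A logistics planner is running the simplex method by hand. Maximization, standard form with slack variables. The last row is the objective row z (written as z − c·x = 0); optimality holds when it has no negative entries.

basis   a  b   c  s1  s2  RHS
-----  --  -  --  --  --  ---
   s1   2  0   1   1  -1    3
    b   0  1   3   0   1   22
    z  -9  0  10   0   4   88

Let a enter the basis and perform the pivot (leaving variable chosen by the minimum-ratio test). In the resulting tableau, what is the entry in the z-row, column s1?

9/2

Ratio test on column a — row 1: 3/2 = 3/2; row 2: entry 0 ≤ 0. Minimum is 3/2 at row 1 (s1 leaves); pivot element 2.
Divide row 1 by 2; eliminate column a from the other rows.
z-row update in column s1: 0 − (-9)·(1/2) = 9/2.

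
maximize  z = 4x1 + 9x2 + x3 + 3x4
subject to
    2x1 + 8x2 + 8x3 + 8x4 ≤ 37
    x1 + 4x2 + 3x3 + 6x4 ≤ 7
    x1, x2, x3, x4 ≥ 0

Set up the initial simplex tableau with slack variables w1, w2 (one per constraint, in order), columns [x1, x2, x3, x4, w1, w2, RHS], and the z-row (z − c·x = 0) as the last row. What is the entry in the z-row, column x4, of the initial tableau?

-3

The z-row carries the negated objective coefficients: the x4 entry is -3.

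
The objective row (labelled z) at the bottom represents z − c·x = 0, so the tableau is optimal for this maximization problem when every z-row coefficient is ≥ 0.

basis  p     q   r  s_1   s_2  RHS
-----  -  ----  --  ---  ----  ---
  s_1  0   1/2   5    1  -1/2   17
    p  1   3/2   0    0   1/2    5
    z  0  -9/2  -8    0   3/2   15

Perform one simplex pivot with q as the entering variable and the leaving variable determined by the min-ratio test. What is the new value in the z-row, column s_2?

Ratio test on column q — row 1: 17/(1/2) = 34; row 2: 5/(3/2) = 10/3. Minimum is 10/3 at row 2 (p leaves); pivot element 3/2.
Divide row 2 by 3/2; eliminate column q from the other rows.
z-row update in column s_2: 3/2 − (-9/2)·(1/3) = 3.

3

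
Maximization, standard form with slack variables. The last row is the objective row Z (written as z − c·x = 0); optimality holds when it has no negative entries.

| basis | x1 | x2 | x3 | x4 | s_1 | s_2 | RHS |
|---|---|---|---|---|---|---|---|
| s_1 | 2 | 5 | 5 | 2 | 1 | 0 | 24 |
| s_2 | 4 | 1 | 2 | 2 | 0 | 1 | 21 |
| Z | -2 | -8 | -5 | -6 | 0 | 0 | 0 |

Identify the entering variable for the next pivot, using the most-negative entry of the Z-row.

Negative Z-row entries: x1: -2, x2: -8, x3: -5, x4: -6.
The most negative is -8 in column x2, so x2 enters.

x2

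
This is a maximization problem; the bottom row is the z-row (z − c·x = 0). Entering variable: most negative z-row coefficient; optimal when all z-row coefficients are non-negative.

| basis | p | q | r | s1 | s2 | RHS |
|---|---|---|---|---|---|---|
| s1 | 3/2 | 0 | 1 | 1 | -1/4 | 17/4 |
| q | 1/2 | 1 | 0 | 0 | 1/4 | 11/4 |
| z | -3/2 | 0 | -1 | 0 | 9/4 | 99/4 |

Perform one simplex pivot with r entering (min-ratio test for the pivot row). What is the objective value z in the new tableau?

29

Ratio test on column r — row 1: (17/4)/1 = 17/4; row 2: entry 0 ≤ 0. Minimum is 17/4 at row 1 (s1 leaves); pivot element 1.
Pivot on row 1; the z-row RHS becomes 99/4 − (-1)·(17/4) = 29.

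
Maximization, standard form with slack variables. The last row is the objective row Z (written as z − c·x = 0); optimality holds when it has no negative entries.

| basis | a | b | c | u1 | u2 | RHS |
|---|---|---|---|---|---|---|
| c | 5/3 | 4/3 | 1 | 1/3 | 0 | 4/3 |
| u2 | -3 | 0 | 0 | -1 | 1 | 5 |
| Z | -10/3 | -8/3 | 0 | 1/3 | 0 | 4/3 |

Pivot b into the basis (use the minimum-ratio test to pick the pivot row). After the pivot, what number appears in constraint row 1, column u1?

1/4

Ratio test on column b — row 1: (4/3)/(4/3) = 1; row 2: entry 0 ≤ 0. Minimum is 1 at row 1 (c leaves); pivot element 4/3.
Divide row 1 by 4/3; eliminate column b from the other rows.
In the new row 1, the u1 entry is the old entry divided by the pivot: (1/3)/(4/3) = 1/4.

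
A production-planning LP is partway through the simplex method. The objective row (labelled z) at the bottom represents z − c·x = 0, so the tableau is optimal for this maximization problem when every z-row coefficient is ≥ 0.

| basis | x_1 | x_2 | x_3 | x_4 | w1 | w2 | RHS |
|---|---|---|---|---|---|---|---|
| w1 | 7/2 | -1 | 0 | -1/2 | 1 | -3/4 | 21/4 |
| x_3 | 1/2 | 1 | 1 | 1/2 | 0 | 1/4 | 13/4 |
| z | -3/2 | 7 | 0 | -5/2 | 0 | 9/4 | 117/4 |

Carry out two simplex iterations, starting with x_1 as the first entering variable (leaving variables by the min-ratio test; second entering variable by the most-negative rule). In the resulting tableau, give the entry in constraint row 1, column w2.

Ratio test on column x_1 — row 1: (21/4)/(7/2) = 3/2; row 2: (13/4)/(1/2) = 13/2. Minimum is 3/2 at row 1 (w1 leaves); pivot element 7/2.
Divide row 1 by 7/2; eliminate column x_1 from the other rows.
Second iteration: most negative z-row entry is -19/7 in column x_4, so x_4 enters.
Ratio test on column x_4 — row 1: entry -1/7 ≤ 0; row 2: (5/2)/(4/7) = 35/8. Minimum is 35/8 at row 2 (x_3 leaves); pivot element 4/7.
Divide row 2 by 4/7; eliminate column x_4 from the other rows.
After both pivots, the entry at constraint row 1, column w2 is -1/8.

-1/8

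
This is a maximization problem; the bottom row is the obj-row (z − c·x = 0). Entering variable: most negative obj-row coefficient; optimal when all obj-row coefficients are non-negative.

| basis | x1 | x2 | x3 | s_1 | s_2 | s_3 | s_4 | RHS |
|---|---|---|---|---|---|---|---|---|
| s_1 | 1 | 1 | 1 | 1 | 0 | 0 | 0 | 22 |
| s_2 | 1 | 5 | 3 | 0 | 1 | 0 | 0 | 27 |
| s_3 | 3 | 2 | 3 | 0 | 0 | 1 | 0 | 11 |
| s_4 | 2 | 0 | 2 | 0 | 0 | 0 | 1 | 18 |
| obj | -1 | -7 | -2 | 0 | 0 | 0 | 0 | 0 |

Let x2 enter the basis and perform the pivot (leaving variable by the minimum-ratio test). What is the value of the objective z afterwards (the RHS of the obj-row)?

189/5

Ratio test on column x2 — row 1: 22/1 = 22; row 2: 27/5 = 27/5; row 3: 11/2 = 11/2; row 4: entry 0 ≤ 0. Minimum is 27/5 at row 2 (s_2 leaves); pivot element 5.
Pivot on row 2; the obj-row RHS becomes 0 − (-7)·(27/5) = 189/5.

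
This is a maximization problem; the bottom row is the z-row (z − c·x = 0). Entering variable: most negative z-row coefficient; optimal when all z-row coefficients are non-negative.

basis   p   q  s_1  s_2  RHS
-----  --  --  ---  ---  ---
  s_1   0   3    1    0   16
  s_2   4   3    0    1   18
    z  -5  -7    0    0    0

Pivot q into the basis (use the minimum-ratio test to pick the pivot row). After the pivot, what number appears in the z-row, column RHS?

112/3

Ratio test on column q — row 1: 16/3 = 16/3; row 2: 18/3 = 6. Minimum is 16/3 at row 1 (s_1 leaves); pivot element 3.
Divide row 1 by 3; eliminate column q from the other rows.
z-row update in column RHS: 0 − (-7)·(16/3) = 112/3.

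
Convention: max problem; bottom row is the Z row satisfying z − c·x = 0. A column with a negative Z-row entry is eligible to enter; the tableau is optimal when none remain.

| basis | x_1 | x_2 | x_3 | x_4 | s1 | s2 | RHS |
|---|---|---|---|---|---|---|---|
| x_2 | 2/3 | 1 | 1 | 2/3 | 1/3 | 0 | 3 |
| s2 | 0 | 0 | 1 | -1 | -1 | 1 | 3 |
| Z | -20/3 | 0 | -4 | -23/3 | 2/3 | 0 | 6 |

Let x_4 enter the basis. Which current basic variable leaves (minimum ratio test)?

x_2

Column x_4 entries and ratios — x_2: 3/(2/3) = 9/2; s2: -1 ≤ 0, skip.
Smallest ratio is 9/2 in the row of x_2, so x_2 leaves.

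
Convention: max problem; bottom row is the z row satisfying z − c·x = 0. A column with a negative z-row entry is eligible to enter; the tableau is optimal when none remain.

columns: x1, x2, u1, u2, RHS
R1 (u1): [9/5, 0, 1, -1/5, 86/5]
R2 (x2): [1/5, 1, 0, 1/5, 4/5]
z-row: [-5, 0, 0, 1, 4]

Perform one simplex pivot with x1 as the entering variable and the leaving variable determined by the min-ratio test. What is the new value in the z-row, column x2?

Ratio test on column x1 — row 1: (86/5)/(9/5) = 86/9; row 2: (4/5)/(1/5) = 4. Minimum is 4 at row 2 (x2 leaves); pivot element 1/5.
Divide row 2 by 1/5; eliminate column x1 from the other rows.
z-row update in column x2: 0 − (-5)·5 = 25.

25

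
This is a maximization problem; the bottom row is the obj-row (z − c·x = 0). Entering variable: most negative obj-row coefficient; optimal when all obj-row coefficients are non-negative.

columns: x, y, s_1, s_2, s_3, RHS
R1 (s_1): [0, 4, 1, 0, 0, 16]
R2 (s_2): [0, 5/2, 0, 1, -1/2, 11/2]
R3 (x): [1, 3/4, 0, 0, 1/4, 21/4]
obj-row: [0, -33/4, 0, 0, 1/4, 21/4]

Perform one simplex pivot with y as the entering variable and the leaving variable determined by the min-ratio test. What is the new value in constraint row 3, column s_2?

-3/10

Ratio test on column y — row 1: 16/4 = 4; row 2: (11/2)/(5/2) = 11/5; row 3: (21/4)/(3/4) = 7. Minimum is 11/5 at row 2 (s_2 leaves); pivot element 5/2.
Divide row 2 by 5/2; eliminate column y from the other rows.
Row 3 update in column s_2: 0 − (3/4)·(2/5) = -3/10.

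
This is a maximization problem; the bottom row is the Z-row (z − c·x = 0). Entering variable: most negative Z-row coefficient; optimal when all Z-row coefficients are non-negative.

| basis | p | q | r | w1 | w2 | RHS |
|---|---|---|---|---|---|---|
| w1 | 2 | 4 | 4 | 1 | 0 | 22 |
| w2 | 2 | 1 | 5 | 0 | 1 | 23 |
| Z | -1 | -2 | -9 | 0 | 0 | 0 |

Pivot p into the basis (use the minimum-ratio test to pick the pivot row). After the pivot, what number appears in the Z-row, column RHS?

Ratio test on column p — row 1: 22/2 = 11; row 2: 23/2 = 23/2. Minimum is 11 at row 1 (w1 leaves); pivot element 2.
Divide row 1 by 2; eliminate column p from the other rows.
Z-row update in column RHS: 0 − (-1)·11 = 11.

11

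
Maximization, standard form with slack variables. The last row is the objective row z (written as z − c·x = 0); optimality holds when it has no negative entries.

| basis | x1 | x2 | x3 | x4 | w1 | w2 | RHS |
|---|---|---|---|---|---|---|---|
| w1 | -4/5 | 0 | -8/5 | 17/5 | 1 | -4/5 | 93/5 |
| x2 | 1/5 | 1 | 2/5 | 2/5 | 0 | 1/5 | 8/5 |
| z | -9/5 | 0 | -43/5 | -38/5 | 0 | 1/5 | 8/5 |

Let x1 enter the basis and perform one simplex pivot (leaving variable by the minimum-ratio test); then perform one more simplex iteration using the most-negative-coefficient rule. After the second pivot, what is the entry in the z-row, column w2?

Ratio test on column x1 — row 1: entry -4/5 ≤ 0; row 2: (8/5)/(1/5) = 8. Minimum is 8 at row 2 (x2 leaves); pivot element 1/5.
Divide row 2 by 1/5; eliminate column x1 from the other rows.
Second iteration: most negative z-row entry is -5 in column x3, so x3 enters.
Ratio test on column x3 — row 1: entry 0 ≤ 0; row 2: 8/2 = 4. Minimum is 4 at row 2 (x1 leaves); pivot element 2.
Divide row 2 by 2; eliminate column x3 from the other rows.
After both pivots, the entry at the z-row, column w2 is 9/2.

9/2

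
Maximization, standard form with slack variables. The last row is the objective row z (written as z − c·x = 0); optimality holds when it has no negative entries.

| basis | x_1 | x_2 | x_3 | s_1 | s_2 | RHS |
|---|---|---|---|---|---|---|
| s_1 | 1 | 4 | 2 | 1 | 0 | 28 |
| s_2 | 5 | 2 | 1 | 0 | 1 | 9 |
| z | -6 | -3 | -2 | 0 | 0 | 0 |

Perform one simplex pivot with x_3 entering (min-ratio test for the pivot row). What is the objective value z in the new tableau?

Ratio test on column x_3 — row 1: 28/2 = 14; row 2: 9/1 = 9. Minimum is 9 at row 2 (s_2 leaves); pivot element 1.
Pivot on row 2; the z-row RHS becomes 0 − (-2)·9 = 18.

18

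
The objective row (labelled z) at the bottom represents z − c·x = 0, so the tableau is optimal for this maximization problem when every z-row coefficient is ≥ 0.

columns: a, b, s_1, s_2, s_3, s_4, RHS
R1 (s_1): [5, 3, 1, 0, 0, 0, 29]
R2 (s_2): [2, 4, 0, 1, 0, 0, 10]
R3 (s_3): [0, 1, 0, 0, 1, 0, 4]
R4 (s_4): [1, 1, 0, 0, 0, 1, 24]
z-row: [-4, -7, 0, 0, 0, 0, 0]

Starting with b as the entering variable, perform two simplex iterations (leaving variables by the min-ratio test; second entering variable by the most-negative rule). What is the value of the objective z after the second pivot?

Ratio test on column b — row 1: 29/3 = 29/3; row 2: 10/4 = 5/2; row 3: 4/1 = 4; row 4: 24/1 = 24. Minimum is 5/2 at row 2 (s_2 leaves); pivot element 4.
Pivot on row 2; the z-row RHS becomes 0 − (-7)·(5/2) = 35/2.
Next entering variable (most negative z-row entry -1/2): a.
Ratio test on column a — row 1: (43/2)/(7/2) = 43/7; row 2: (5/2)/(1/2) = 5; row 3: entry -1/2 ≤ 0; row 4: (43/2)/(1/2) = 43. Minimum is 5 at row 2 (b leaves); pivot element 1/2.
After the second pivot the z-row RHS is 35/2 − (-1/2)·5 = 20.

20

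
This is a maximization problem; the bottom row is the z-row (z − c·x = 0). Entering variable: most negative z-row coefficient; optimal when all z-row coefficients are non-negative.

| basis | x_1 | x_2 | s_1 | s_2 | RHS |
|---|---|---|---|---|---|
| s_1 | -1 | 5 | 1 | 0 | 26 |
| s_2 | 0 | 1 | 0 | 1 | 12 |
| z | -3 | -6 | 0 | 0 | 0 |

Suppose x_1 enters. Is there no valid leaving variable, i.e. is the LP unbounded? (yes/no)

yes

Every constraint-row entry in column x_1 is ≤ 0, so increasing x_1 is unbounded.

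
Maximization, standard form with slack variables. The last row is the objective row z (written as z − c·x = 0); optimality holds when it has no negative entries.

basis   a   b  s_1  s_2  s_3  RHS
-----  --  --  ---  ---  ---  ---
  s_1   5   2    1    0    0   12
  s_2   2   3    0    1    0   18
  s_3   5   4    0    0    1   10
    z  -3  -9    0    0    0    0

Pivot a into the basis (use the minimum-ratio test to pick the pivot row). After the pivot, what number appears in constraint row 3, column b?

Ratio test on column a — row 1: 12/5 = 12/5; row 2: 18/2 = 9; row 3: 10/5 = 2. Minimum is 2 at row 3 (s_3 leaves); pivot element 5.
Divide row 3 by 5; eliminate column a from the other rows.
In the new row 3, the b entry is the old entry divided by the pivot: 4/5 = 4/5.

4/5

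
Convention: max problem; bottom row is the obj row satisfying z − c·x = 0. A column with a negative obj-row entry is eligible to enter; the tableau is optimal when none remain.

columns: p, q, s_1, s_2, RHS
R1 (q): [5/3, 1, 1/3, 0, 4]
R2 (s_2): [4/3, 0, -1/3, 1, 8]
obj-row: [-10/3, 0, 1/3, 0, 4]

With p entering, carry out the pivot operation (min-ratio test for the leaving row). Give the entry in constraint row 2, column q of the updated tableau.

-4/5

Ratio test on column p — row 1: 4/(5/3) = 12/5; row 2: 8/(4/3) = 6. Minimum is 12/5 at row 1 (q leaves); pivot element 5/3.
Divide row 1 by 5/3; eliminate column p from the other rows.
Row 2 update in column q: 0 − (4/3)·(3/5) = -4/5.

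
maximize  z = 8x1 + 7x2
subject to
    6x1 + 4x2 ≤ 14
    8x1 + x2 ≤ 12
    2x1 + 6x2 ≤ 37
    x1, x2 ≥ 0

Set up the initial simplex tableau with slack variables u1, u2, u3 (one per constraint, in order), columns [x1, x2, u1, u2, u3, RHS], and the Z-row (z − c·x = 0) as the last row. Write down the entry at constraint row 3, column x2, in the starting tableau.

6

Constraint 3 has coefficient 6 on x2.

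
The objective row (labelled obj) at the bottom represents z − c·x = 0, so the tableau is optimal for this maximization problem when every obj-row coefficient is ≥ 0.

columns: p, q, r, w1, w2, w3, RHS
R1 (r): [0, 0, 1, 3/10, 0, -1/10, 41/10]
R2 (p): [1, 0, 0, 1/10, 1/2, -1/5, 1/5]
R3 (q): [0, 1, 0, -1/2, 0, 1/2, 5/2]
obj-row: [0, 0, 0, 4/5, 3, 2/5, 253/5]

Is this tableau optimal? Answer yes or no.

Every obj-row coefficient is ≥ 0, so the tableau is optimal.

yes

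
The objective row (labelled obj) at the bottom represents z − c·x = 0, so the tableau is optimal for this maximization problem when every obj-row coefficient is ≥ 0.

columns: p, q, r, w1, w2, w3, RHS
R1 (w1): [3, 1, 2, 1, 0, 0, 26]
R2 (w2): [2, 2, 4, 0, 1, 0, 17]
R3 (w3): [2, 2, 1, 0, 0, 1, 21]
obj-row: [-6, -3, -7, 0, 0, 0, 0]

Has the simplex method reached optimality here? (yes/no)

no

The obj-row has a negative entry -7 in column r, so it is not optimal.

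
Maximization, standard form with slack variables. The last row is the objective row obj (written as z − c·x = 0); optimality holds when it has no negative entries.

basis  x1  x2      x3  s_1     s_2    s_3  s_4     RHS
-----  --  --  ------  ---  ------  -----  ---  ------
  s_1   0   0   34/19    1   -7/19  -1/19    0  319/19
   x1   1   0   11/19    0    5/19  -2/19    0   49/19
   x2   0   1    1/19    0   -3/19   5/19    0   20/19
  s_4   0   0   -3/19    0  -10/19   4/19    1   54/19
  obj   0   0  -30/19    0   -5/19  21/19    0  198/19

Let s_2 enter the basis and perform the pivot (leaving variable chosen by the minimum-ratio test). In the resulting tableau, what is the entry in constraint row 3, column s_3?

Ratio test on column s_2 — row 1: entry -7/19 ≤ 0; row 2: (49/19)/(5/19) = 49/5; row 3: entry -3/19 ≤ 0; row 4: entry -10/19 ≤ 0. Minimum is 49/5 at row 2 (x1 leaves); pivot element 5/19.
Divide row 2 by 5/19; eliminate column s_2 from the other rows.
Row 3 update in column s_3: 5/19 − (-3/19)·(-2/5) = 1/5.

1/5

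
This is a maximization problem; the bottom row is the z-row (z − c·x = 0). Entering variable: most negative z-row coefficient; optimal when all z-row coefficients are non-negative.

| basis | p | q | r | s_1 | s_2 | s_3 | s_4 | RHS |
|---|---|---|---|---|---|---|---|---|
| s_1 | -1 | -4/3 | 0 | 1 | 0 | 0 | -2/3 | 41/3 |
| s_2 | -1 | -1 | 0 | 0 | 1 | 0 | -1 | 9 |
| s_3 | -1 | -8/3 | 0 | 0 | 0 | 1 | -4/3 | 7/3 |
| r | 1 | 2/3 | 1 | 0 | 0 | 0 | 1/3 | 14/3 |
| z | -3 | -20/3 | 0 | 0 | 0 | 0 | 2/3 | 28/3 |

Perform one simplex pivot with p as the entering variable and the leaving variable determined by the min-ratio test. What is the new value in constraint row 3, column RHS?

7

Ratio test on column p — row 1: entry -1 ≤ 0; row 2: entry -1 ≤ 0; row 3: entry -1 ≤ 0; row 4: (14/3)/1 = 14/3. Minimum is 14/3 at row 4 (r leaves); pivot element 1.
Divide row 4 by 1; eliminate column p from the other rows.
Row 3 update in column RHS: 7/3 − (-1)·(14/3) = 7.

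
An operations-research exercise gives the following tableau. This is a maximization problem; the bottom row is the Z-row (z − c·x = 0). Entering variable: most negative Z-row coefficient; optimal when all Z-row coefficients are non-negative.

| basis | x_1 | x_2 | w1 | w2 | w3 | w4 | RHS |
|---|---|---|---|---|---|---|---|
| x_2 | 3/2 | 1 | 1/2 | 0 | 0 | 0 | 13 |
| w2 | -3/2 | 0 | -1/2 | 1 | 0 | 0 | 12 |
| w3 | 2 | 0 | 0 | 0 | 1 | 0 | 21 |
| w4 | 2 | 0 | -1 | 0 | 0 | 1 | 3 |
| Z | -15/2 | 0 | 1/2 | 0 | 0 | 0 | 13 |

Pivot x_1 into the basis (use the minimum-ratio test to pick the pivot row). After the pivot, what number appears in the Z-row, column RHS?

Ratio test on column x_1 — row 1: 13/(3/2) = 26/3; row 2: entry -3/2 ≤ 0; row 3: 21/2 = 21/2; row 4: 3/2 = 3/2. Minimum is 3/2 at row 4 (w4 leaves); pivot element 2.
Divide row 4 by 2; eliminate column x_1 from the other rows.
Z-row update in column RHS: 13 − (-15/2)·(3/2) = 97/4.

97/4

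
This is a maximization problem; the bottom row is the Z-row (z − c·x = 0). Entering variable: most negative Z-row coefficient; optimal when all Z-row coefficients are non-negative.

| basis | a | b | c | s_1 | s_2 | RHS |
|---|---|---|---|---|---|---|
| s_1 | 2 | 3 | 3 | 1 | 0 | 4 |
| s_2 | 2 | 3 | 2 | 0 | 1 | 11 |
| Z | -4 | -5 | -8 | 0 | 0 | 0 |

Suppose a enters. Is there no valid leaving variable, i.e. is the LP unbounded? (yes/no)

no

Column a has positive entries in row(s) 1, 2, so the ratio test bounds it — not unbounded.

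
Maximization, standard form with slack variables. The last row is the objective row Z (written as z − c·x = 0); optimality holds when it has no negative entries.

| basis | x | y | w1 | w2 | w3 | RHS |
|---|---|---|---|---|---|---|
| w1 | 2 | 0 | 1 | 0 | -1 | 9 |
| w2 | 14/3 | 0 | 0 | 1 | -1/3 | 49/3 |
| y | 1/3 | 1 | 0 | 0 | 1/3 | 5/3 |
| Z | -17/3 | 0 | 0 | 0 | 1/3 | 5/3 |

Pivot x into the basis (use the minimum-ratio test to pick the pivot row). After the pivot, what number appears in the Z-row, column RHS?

43/2

Ratio test on column x — row 1: 9/2 = 9/2; row 2: (49/3)/(14/3) = 7/2; row 3: (5/3)/(1/3) = 5. Minimum is 7/2 at row 2 (w2 leaves); pivot element 14/3.
Divide row 2 by 14/3; eliminate column x from the other rows.
Z-row update in column RHS: 5/3 − (-17/3)·(7/2) = 43/2.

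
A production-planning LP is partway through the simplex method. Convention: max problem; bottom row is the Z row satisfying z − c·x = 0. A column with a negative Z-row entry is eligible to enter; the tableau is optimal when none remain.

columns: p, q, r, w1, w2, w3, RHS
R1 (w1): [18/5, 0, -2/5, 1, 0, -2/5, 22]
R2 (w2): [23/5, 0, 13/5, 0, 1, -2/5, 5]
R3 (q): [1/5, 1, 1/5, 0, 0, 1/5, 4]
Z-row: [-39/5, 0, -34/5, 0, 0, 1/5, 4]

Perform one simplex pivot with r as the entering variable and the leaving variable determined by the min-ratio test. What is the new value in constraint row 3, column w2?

-1/13

Ratio test on column r — row 1: entry -2/5 ≤ 0; row 2: 5/(13/5) = 25/13; row 3: 4/(1/5) = 20. Minimum is 25/13 at row 2 (w2 leaves); pivot element 13/5.
Divide row 2 by 13/5; eliminate column r from the other rows.
Row 3 update in column w2: 0 − (1/5)·(5/13) = -1/13.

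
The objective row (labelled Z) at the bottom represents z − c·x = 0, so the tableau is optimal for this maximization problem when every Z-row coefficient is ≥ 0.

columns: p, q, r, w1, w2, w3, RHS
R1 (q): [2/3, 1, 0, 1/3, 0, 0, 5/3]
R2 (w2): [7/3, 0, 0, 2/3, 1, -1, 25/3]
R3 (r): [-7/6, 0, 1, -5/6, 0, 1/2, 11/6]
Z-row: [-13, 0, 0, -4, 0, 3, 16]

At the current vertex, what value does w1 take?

0

w1 is not in the basis, so in the current basic feasible solution w1 = 0.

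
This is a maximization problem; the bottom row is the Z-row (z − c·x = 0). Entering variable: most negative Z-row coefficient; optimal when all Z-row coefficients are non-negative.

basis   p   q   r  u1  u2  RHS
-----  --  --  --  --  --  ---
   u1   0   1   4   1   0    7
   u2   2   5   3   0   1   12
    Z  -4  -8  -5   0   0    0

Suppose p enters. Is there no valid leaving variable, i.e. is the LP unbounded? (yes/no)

Column p has positive entries in row(s) 2, so the ratio test bounds it — not unbounded.

no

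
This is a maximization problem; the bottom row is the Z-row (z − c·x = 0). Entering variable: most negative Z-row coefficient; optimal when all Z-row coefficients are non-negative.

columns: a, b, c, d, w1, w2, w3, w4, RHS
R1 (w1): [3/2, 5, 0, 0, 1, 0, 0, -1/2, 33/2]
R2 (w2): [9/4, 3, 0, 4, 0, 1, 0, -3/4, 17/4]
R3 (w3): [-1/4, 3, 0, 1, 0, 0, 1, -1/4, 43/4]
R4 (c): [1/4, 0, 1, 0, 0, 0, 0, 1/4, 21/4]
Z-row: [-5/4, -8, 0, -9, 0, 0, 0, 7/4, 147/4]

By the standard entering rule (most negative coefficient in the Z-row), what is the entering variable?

Negative Z-row entries: a: -5/4, b: -8, d: -9.
The most negative is -9 in column d, so d enters.

d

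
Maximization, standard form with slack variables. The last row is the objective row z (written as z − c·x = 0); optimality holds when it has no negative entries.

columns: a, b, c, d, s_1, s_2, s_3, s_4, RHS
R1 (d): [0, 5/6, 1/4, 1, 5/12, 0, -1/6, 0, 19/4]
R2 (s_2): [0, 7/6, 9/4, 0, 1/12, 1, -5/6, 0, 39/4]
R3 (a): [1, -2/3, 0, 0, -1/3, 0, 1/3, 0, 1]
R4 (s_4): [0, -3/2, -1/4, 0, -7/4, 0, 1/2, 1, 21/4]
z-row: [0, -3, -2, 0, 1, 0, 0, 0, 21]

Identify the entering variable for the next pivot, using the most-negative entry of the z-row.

b

Negative z-row entries: b: -3, c: -2.
The most negative is -3 in column b, so b enters.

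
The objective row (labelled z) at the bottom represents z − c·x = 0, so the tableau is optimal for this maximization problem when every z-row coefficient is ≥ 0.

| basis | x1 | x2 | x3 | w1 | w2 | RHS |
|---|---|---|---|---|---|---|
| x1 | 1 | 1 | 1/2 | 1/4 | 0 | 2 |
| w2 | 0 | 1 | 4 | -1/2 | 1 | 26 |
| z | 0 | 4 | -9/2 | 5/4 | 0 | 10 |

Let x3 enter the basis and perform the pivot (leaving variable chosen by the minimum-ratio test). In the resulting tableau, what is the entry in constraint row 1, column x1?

Ratio test on column x3 — row 1: 2/(1/2) = 4; row 2: 26/4 = 13/2. Minimum is 4 at row 1 (x1 leaves); pivot element 1/2.
Divide row 1 by 1/2; eliminate column x3 from the other rows.
In the new row 1, the x1 entry is the old entry divided by the pivot: 1/(1/2) = 2.

2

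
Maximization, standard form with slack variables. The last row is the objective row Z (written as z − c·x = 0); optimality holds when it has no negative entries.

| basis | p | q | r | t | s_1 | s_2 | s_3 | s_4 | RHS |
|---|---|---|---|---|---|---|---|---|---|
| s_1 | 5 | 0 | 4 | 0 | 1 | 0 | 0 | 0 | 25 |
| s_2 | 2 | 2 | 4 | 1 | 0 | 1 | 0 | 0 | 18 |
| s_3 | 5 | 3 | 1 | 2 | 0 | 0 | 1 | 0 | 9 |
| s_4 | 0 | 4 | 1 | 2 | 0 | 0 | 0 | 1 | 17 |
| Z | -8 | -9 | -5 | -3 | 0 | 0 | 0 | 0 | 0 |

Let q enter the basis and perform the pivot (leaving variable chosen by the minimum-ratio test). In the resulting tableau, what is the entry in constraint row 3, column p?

5/3

Ratio test on column q — row 1: entry 0 ≤ 0; row 2: 18/2 = 9; row 3: 9/3 = 3; row 4: 17/4 = 17/4. Minimum is 3 at row 3 (s_3 leaves); pivot element 3.
Divide row 3 by 3; eliminate column q from the other rows.
In the new row 3, the p entry is the old entry divided by the pivot: 5/3 = 5/3.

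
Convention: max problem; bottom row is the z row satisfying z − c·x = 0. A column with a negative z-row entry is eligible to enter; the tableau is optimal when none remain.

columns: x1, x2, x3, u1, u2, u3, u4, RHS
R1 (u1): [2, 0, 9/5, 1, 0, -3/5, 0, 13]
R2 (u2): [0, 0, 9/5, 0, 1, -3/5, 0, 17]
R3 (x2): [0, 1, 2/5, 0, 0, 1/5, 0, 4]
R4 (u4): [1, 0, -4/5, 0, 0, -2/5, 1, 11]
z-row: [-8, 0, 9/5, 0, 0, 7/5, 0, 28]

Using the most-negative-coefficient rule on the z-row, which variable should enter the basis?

Negative z-row entries: x1: -8.
The most negative is -8 in column x1, so x1 enters.

x1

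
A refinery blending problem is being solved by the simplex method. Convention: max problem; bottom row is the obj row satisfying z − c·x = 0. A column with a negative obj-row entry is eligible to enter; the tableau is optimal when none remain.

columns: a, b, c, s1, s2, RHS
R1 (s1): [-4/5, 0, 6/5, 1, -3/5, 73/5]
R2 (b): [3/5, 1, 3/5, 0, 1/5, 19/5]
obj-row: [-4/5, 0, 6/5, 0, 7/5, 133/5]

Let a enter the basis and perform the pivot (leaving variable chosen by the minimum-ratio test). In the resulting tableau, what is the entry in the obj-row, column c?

Ratio test on column a — row 1: entry -4/5 ≤ 0; row 2: (19/5)/(3/5) = 19/3. Minimum is 19/3 at row 2 (b leaves); pivot element 3/5.
Divide row 2 by 3/5; eliminate column a from the other rows.
obj-row update in column c: 6/5 − (-4/5)·1 = 2.

2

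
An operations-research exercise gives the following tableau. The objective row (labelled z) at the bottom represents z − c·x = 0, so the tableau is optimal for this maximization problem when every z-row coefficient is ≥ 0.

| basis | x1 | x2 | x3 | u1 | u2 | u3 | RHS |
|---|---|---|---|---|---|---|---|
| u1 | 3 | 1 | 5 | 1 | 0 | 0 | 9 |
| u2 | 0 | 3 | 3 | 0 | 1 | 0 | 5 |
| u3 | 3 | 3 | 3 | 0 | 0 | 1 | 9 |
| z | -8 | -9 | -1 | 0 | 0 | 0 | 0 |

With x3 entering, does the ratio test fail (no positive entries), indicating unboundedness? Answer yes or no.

Column x3 has positive entries in row(s) 1, 2, 3, so the ratio test bounds it — not unbounded.

no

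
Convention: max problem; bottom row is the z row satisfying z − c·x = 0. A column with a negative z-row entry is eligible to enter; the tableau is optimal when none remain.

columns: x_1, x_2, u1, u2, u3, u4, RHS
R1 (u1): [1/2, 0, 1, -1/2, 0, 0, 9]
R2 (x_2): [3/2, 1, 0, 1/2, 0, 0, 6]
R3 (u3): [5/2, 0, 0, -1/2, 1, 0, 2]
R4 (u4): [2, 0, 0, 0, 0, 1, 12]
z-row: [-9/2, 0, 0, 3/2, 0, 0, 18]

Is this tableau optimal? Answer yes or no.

no

The z-row has a negative entry -9/2 in column x_1, so it is not optimal.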